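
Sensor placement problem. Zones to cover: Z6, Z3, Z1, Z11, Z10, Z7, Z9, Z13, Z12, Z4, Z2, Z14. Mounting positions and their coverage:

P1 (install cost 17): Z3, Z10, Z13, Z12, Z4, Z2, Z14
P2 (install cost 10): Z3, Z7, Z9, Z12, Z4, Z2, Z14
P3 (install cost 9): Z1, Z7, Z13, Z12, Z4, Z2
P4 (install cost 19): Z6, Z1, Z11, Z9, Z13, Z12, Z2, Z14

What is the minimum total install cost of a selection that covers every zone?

45

P1, P3, P4 cover every zone at install cost 17 + 9 + 19 = 45.
Any cover uses at least 3 sensor positions; among all covering selections none totals below 45.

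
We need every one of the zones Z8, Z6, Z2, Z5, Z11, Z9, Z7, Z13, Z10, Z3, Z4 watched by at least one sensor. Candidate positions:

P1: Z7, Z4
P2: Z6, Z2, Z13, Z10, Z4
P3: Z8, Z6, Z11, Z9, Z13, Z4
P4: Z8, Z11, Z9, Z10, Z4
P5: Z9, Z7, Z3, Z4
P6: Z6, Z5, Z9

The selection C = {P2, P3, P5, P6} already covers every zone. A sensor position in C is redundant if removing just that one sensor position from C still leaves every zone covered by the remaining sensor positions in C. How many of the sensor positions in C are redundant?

0

Drop P2: Z2, Z10 uncovered — not redundant.
Drop P3: Z8, Z11 uncovered — not redundant.
Drop P5: Z7, Z3 uncovered — not redundant.
Drop P6: Z5 uncovered — not redundant.
None of the sensor positions in C is redundant.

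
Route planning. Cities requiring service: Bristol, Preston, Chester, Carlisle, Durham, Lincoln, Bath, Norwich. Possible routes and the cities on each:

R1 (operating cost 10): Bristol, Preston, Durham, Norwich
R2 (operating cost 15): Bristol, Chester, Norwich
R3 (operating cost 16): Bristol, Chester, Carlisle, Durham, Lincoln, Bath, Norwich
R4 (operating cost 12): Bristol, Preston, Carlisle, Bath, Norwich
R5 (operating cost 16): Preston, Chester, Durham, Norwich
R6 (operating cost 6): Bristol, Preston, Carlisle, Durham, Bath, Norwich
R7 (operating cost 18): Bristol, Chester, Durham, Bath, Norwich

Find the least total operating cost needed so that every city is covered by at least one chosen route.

R3, R6 cover every city at operating cost 16 + 6 = 22.
Any cover uses at least 2 routes; among all covering selections none totals below 22.

22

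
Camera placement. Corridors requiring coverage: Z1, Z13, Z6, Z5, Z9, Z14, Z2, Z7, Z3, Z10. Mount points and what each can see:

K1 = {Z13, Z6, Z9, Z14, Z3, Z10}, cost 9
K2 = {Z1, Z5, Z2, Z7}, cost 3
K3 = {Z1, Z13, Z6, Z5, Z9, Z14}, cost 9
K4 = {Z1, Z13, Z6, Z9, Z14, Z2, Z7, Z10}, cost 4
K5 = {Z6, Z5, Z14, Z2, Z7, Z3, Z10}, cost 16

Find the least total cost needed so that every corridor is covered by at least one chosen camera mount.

K1, K2 cover every corridor at cost 9 + 3 = 12.
Any cover uses at least 2 camera mounts; among all covering selections none totals below 12.

12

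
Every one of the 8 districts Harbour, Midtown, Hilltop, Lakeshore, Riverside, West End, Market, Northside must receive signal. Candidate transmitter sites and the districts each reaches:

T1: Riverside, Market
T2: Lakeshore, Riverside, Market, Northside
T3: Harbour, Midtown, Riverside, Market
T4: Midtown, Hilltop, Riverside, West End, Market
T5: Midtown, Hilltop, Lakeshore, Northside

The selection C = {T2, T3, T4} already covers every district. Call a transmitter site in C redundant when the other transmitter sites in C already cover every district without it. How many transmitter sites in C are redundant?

0

Drop T2: Lakeshore, Northside uncovered — not redundant.
Drop T3: Harbour uncovered — not redundant.
Drop T4: Hilltop, West End uncovered — not redundant.
None of the transmitter sites in C is redundant.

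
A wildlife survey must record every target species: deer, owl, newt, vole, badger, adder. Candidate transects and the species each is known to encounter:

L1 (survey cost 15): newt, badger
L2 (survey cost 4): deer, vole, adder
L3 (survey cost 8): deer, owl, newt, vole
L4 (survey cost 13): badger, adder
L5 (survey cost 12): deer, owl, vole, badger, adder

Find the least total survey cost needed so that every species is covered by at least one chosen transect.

20

L3, L5 cover every species at survey cost 8 + 12 = 20.
Any cover uses at least 2 transects; among all covering selections none totals below 20.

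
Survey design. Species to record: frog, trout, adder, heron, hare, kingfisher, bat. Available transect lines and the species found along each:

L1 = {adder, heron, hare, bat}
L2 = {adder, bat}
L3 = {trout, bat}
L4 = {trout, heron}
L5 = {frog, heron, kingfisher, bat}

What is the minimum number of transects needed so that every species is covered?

L1, L3, L5 together cover {frog, trout, adder, heron, hare, kingfisher, bat} — every species.
No 2 of the 5 transects cover everything (all 10 pairs fall short), so 3 is minimum.

3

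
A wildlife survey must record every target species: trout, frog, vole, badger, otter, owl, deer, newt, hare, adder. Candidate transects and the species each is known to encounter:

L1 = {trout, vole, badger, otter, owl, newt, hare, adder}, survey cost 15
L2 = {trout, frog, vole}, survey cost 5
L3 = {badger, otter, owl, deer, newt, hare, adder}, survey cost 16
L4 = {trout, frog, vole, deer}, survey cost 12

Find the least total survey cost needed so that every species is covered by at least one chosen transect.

L2, L3 cover every species at survey cost 5 + 16 = 21.
Any cover uses at least 2 transects; among all covering selections none totals below 21.

21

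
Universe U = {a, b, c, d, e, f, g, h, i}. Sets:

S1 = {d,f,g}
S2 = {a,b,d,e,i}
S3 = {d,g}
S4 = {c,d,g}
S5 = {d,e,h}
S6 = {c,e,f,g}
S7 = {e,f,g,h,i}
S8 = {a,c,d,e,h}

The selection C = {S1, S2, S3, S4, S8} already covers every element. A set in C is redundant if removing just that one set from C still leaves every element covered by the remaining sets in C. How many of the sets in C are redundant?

2

Drop S1: f uncovered — not redundant.
Drop S2: b, i uncovered — not redundant.
Drop S3: the rest still cover every element — redundant.
Drop S4: the rest still cover every element — redundant.
Drop S8: h uncovered — not redundant.
2 redundant: S3, S4.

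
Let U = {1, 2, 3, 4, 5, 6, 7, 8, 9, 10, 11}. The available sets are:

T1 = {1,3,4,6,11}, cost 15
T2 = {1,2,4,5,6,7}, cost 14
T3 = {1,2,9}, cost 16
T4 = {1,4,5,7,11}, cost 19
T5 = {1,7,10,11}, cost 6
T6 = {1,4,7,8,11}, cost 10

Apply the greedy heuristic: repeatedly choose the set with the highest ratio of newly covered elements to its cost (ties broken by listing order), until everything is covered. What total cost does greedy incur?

61

Pick 1: T5 adds 4 new (1, 7, 10, 11) at cost 6 (ratio 4/6).
Pick 2: T2 adds 4 new (2, 4, 5, 6) at cost 14 (ratio 4/14).
Pick 3: T6 adds 1 new (8) at cost 10 (ratio 1/10).
Pick 4: T1 adds 1 new (3) at cost 15 (ratio 1/15).
Pick 5: T3 adds 1 new (9) at cost 16 (ratio 1/16).
Greedy total cost: 6 + 14 + 10 + 15 + 16 = 61.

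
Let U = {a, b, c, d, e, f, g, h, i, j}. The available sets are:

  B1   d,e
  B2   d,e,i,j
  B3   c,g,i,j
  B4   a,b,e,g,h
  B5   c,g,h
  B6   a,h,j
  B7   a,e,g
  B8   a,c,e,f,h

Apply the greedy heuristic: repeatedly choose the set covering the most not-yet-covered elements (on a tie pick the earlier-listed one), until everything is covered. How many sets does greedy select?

3

Pick 1: B4 covers 5 new elements (a, b, e, g, h).
Pick 2: B2 covers 3 new elements (d, i, j).
Pick 3: B8 covers 2 new elements (c, f).
Greedy uses 3 sets.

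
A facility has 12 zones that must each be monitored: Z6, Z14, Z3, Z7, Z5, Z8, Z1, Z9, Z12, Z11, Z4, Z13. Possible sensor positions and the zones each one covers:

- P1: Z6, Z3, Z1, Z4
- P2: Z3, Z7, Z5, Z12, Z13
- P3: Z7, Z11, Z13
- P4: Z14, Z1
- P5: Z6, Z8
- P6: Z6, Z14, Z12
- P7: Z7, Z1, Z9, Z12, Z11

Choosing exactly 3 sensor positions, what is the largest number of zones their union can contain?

10

Choosing P1, P2, P7 covers {Z6, Z3, Z7, Z5, Z1, Z9, Z12, Z11, Z4, Z13} — 10 zones.
No choice of 3 sensor positions does better; here Z14, Z8 are left uncovered.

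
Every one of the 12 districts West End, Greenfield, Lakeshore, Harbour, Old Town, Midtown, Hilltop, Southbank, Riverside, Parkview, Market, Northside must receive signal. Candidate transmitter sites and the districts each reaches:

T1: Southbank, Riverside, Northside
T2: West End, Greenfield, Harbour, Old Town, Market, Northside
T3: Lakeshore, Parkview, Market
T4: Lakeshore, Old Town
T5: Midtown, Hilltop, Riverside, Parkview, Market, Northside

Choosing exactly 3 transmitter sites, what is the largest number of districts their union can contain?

Choosing T1, T2, T5 covers {West End, Greenfield, Harbour, Old Town, Midtown, Hilltop, Southbank, Riverside, Parkview, Market, Northside} — 11 districts.
No choice of 3 transmitter sites does better; here Lakeshore is left uncovered.

11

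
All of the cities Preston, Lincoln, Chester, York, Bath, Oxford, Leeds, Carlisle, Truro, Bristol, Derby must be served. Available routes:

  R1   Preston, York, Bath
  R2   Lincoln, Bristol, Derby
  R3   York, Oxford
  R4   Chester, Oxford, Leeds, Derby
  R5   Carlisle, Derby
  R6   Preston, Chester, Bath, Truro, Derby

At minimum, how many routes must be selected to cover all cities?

5

R1, R2, R4, R5, R6 together cover {Preston, Lincoln, Chester, York, Bath, Oxford, Leeds, Carlisle, Truro, Bristol, Derby} — every city.
No 4 of the 6 routes cover everything (all 15 size-4 selections fall short), so 5 is minimum.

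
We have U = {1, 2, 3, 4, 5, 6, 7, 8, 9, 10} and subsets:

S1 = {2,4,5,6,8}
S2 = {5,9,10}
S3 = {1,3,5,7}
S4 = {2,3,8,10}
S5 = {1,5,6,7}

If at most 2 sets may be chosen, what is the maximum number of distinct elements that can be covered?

Choosing S1, S3 covers {1, 2, 3, 4, 5, 6, 7, 8} — 8 elements.
No choice of 2 sets does better; here 9, 10 are left uncovered.

8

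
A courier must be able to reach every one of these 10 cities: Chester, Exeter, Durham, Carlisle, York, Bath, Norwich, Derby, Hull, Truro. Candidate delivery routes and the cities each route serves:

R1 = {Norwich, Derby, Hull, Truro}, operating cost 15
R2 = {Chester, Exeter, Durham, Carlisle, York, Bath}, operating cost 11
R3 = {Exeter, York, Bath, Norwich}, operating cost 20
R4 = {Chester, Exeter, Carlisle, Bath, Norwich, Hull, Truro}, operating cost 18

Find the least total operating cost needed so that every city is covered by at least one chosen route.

R1, R2 cover every city at operating cost 15 + 11 = 26.
Any cover uses at least 2 routes; among all covering selections none totals below 26.

26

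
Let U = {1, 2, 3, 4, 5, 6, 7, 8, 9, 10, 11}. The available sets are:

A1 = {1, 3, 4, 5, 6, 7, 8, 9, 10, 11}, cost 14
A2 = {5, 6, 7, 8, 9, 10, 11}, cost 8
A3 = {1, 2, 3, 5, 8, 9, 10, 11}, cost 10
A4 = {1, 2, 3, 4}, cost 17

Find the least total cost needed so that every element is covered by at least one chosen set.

A1, A3 cover every element at cost 14 + 10 = 24.
Any cover uses at least 2 sets; among all covering selections none totals below 24.
Greedy by coverage-per-cost would pick A2, A3, A1 for 32 — worse than the optimum 24.

24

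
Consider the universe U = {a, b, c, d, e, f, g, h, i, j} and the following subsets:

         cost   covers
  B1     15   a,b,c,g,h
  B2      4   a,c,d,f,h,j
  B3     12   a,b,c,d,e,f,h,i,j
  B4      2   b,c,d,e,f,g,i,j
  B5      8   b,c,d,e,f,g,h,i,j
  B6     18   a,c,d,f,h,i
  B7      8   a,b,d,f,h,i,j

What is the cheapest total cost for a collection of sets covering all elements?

B2, B4 cover every element at cost 4 + 2 = 6.
Any cover uses at least 2 sets; among all covering selections none totals below 6.

6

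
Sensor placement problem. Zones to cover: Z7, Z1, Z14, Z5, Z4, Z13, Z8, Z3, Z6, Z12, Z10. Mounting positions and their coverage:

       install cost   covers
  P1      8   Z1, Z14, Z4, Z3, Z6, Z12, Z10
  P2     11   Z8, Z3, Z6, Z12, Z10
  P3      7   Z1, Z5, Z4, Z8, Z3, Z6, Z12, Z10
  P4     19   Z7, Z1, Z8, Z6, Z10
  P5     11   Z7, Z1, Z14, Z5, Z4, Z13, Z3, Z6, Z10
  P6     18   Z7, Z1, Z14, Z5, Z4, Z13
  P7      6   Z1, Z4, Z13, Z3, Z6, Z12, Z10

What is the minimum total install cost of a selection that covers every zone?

P3, P5 cover every zone at install cost 7 + 11 = 18.
Any cover uses at least 2 sensor positions; among all covering selections none totals below 18.
Greedy by coverage-per-install cost would pick P7, P3, P5 for 24 — worse than the optimum 18.

18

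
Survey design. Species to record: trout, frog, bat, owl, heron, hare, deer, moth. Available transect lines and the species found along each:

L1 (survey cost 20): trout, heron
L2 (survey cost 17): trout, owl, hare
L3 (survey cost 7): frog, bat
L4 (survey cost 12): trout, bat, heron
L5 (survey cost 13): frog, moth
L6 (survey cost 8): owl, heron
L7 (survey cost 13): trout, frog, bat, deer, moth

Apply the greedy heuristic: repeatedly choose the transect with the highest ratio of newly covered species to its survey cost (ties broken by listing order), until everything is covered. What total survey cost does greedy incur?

Pick 1: L7 adds 5 new (trout, frog, bat, deer, moth) at survey cost 13 (ratio 5/13).
Pick 2: L6 adds 2 new (owl, heron) at survey cost 8 (ratio 2/8).
Pick 3: L2 adds 1 new (hare) at survey cost 17 (ratio 1/17).
Greedy total survey cost: 13 + 8 + 17 = 38.

38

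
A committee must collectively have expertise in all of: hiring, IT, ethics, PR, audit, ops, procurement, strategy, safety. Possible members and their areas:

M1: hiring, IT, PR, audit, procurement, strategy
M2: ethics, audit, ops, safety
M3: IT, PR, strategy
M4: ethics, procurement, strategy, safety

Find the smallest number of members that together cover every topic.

M1, M2 together cover {hiring, IT, ethics, PR, audit, ops, procurement, strategy, safety} — every topic.
No single member contains all 9 topics, so 2 is optimal.

2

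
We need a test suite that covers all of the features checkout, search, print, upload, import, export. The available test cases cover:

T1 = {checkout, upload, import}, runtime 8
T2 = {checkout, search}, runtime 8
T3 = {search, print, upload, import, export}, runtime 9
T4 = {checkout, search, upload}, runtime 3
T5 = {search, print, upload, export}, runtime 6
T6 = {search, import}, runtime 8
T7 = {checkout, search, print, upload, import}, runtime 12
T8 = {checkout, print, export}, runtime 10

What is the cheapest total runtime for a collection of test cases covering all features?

T3, T4 cover every feature at runtime 9 + 3 = 12.
Any cover uses at least 2 test cases; among all covering selections none totals below 12.

12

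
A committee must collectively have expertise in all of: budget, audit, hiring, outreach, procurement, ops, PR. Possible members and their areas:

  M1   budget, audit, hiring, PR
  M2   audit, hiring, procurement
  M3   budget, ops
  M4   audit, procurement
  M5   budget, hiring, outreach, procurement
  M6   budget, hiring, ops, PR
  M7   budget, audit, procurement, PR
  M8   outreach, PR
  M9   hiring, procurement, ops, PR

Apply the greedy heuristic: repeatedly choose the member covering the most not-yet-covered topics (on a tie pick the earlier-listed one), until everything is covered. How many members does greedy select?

3

Pick 1: M1 covers 4 new topics (budget, audit, hiring, PR).
Pick 2: M5 covers 2 new topics (outreach, procurement).
Pick 3: M3 covers 1 new topics (ops).
Greedy uses 3 members.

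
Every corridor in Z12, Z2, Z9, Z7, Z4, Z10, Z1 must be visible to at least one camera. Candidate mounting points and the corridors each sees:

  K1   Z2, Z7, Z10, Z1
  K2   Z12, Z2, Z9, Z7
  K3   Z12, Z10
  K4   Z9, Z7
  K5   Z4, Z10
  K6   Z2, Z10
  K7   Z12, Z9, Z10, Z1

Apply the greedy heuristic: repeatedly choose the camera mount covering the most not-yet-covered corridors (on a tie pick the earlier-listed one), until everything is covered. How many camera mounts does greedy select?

3

Pick 1: K1 covers 4 new corridors (Z2, Z7, Z10, Z1).
Pick 2: K2 covers 2 new corridors (Z12, Z9).
Pick 3: K5 covers 1 new corridors (Z4).
Greedy uses 3 camera mounts.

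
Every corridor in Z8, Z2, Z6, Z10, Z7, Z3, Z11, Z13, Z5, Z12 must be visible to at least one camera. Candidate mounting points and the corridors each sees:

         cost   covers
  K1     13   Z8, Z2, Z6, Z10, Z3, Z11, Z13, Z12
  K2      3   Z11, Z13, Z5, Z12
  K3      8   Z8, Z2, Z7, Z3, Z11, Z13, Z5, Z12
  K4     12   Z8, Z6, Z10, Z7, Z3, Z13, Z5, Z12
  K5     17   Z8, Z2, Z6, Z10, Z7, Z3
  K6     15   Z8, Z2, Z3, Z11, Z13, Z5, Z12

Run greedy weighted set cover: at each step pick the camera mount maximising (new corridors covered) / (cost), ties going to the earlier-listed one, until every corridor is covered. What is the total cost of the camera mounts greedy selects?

Pick 1: K2 adds 4 new (Z11, Z13, Z5, Z12) at cost 3 (ratio 4/3).
Pick 2: K3 adds 4 new (Z8, Z2, Z7, Z3) at cost 8 (ratio 4/8).
Pick 3: K4 adds 2 new (Z6, Z10) at cost 12 (ratio 2/12).
Greedy total cost: 3 + 8 + 12 = 23. (The true optimum is 20, so greedy overshoots here.)

23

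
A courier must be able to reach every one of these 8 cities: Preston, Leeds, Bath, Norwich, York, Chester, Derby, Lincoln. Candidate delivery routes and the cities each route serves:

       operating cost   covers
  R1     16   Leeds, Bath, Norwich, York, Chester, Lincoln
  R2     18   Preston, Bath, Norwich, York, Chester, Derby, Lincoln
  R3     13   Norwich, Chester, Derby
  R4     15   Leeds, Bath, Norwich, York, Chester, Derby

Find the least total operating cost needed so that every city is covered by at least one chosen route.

R2, R4 cover every city at operating cost 18 + 15 = 33.
Any cover uses at least 2 routes; among all covering selections none totals below 33.

33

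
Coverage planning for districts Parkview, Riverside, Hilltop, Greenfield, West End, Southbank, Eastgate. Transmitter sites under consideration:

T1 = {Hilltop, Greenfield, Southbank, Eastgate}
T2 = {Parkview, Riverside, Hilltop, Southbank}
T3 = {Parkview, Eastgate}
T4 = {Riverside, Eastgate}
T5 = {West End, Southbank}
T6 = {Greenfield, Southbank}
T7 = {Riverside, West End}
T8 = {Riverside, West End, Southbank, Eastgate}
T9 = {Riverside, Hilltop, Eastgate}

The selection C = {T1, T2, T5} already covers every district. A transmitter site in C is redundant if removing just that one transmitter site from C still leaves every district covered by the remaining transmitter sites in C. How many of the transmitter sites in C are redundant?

0

Drop T1: Greenfield, Eastgate uncovered — not redundant.
Drop T2: Parkview, Riverside uncovered — not redundant.
Drop T5: West End uncovered — not redundant.
None of the transmitter sites in C is redundant.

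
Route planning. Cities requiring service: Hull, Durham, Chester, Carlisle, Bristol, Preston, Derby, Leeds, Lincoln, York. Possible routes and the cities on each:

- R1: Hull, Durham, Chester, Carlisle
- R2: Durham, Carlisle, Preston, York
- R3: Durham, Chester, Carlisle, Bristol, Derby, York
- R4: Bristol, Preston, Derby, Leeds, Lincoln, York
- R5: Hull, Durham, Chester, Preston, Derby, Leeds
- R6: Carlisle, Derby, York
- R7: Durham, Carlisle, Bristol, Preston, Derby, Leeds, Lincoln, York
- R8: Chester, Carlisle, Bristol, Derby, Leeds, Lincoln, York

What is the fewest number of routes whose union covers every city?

2

R1, R4 together cover {Hull, Durham, Chester, Carlisle, Bristol, Preston, Derby, Leeds, Lincoln, York} — every city.
No single route contains all 10 cities, so 2 is optimal.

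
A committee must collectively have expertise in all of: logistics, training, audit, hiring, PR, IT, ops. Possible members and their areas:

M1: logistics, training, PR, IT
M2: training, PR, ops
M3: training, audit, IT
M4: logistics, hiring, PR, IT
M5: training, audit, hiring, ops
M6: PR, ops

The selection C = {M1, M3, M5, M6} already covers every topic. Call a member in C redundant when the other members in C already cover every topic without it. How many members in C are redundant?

2

Drop M1: logistics uncovered — not redundant.
Drop M3: the rest still cover every topic — redundant.
Drop M5: hiring uncovered — not redundant.
Drop M6: the rest still cover every topic — redundant.
2 redundant: M3, M6.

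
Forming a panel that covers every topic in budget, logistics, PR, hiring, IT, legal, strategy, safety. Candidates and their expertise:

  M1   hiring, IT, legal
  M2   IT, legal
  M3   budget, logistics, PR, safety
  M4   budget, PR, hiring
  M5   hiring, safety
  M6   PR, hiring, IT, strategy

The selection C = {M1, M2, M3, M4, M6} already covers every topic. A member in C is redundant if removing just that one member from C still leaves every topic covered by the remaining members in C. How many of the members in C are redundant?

Drop M1: the rest still cover every topic — redundant.
Drop M2: the rest still cover every topic — redundant.
Drop M3: logistics, safety uncovered — not redundant.
Drop M4: the rest still cover every topic — redundant.
Drop M6: strategy uncovered — not redundant.
3 redundant: M1, M2, M4.

3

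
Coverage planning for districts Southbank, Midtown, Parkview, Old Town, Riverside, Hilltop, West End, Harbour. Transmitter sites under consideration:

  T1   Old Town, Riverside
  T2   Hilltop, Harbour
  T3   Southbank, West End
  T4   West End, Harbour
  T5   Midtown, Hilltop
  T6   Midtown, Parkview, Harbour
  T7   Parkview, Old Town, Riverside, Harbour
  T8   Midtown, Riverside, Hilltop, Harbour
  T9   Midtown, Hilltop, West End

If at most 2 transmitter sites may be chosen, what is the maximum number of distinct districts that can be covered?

Choosing T7, T9 covers {Midtown, Parkview, Old Town, Riverside, Hilltop, West End, Harbour} — 7 districts.
No choice of 2 transmitter sites does better; here Southbank is left uncovered.

7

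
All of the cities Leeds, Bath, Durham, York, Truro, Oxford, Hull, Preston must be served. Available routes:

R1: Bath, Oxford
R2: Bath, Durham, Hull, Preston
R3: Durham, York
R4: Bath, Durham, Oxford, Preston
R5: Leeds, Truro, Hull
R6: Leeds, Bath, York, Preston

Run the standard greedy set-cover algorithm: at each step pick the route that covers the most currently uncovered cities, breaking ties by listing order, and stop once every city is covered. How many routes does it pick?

4

Pick 1: R2 covers 4 new cities (Bath, Durham, Hull, Preston).
Pick 2: R5 covers 2 new cities (Leeds, Truro).
Pick 3: R1 covers 1 new cities (Oxford).
Pick 4: R3 covers 1 new cities (York).
Greedy uses 4 routes. (The true minimum is 3.)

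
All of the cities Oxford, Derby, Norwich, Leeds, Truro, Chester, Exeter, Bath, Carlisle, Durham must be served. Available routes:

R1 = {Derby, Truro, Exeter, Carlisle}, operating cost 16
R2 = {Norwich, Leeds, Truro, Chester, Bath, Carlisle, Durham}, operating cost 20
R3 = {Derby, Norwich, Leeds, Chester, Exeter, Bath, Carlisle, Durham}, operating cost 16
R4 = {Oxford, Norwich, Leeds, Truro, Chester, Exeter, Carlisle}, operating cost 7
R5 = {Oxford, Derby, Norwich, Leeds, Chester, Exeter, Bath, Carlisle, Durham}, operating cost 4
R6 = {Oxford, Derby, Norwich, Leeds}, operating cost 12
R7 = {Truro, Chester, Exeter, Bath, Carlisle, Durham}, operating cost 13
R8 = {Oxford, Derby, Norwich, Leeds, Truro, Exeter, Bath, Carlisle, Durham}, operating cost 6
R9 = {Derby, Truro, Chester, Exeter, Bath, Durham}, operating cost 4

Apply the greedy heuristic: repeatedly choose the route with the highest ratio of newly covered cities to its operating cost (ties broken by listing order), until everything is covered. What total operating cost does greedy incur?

8

Pick 1: R5 adds 9 new (Oxford, Derby, Norwich, Leeds, Chester, Exeter, Bath, Carlisle, Durham) at operating cost 4 (ratio 9/4).
Pick 2: R9 adds 1 new (Truro) at operating cost 4 (ratio 1/4).
Greedy total operating cost: 4 + 4 = 8.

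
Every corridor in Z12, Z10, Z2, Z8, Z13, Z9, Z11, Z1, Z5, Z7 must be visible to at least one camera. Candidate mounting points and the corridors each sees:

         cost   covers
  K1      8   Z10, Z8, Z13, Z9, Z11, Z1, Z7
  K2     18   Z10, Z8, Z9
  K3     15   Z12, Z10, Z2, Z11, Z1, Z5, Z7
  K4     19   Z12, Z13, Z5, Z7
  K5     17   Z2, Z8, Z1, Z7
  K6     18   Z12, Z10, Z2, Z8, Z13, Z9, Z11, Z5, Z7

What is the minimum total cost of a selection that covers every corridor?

K1, K3 cover every corridor at cost 8 + 15 = 23.
Any cover uses at least 2 camera mounts; among all covering selections none totals below 23.

23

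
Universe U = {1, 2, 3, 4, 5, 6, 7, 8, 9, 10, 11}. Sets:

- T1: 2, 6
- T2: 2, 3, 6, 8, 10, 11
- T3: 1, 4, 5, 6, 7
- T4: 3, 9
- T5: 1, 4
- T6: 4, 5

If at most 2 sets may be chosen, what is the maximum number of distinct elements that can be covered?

Choosing T2, T3 covers {1, 2, 3, 4, 5, 6, 7, 8, 10, 11} — 10 elements.
No choice of 2 sets does better; here 9 is left uncovered.

10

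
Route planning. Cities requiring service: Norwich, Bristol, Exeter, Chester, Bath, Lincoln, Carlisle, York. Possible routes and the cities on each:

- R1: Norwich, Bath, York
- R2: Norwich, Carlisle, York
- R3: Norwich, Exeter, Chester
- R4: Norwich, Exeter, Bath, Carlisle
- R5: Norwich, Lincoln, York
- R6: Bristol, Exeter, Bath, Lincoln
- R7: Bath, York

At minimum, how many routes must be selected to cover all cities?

R2, R3, R6 together cover {Norwich, Bristol, Exeter, Chester, Bath, Lincoln, Carlisle, York} — every city.
No 2 of the 7 routes cover everything (all 21 pairs fall short), so 3 is minimum.

3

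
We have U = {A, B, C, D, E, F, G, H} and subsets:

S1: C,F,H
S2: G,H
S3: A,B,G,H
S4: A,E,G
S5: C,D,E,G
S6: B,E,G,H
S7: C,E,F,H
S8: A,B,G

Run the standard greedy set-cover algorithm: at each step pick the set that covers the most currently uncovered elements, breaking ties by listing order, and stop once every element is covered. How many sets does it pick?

3

Pick 1: S3 covers 4 new elements (A, B, G, H).
Pick 2: S5 covers 3 new elements (C, D, E).
Pick 3: S1 covers 1 new elements (F).
Greedy uses 3 sets.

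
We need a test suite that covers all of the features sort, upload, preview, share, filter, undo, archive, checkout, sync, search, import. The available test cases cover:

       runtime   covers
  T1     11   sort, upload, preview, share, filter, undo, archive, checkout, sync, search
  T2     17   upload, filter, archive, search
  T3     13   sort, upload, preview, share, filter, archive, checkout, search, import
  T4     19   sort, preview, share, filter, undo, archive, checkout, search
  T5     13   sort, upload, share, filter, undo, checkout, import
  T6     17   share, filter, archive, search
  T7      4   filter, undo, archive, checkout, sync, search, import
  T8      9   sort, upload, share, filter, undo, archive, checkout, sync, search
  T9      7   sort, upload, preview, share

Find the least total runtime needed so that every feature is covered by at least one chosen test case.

11

T7, T9 cover every feature at runtime 4 + 7 = 11.
Any cover uses at least 2 test cases; among all covering selections none totals below 11.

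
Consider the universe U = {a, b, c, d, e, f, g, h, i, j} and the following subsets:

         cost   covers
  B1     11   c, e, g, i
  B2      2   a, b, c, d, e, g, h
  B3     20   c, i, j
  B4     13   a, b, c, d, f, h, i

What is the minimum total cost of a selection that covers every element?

B2, B3, B4 cover every element at cost 2 + 20 + 13 = 35.
Any cover uses at least 3 sets; among all covering selections none totals below 35.

35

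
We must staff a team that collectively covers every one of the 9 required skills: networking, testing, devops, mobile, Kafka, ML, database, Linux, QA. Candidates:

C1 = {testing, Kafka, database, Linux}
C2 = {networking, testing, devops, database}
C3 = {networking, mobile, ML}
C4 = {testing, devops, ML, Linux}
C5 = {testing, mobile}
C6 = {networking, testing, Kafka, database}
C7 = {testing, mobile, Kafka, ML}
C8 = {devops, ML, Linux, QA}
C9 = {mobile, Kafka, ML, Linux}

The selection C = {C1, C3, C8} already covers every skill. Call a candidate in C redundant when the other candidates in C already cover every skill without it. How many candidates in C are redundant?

Drop C1: testing, Kafka, database uncovered — not redundant.
Drop C3: networking, mobile uncovered — not redundant.
Drop C8: devops, QA uncovered — not redundant.
None of the candidates in C is redundant.

0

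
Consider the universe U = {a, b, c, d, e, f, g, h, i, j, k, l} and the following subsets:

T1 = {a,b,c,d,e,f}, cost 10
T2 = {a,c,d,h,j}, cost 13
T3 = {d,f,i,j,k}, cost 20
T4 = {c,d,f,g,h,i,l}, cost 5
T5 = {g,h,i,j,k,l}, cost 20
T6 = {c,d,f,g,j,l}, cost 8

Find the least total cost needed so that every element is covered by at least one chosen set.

T1, T5 cover every element at cost 10 + 20 = 30.
Any cover uses at least 2 sets; among all covering selections none totals below 30.
Greedy by coverage-per-cost would pick T4, T1, T6, T3 for 43 — worse than the optimum 30.

30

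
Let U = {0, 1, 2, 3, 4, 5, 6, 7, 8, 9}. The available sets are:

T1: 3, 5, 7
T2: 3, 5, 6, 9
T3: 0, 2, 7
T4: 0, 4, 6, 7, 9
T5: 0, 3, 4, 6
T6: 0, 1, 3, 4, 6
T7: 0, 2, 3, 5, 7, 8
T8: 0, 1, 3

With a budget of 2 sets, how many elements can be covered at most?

9

Choosing T4, T7 covers {0, 2, 3, 4, 5, 6, 7, 8, 9} — 9 elements.
No choice of 2 sets does better; here 1 is left uncovered.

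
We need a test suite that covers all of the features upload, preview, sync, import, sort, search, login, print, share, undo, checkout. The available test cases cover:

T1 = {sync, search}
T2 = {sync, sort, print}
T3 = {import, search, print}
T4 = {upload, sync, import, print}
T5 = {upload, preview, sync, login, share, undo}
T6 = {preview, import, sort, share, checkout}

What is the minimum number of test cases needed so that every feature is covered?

T3, T5, T6 together cover {upload, preview, sync, import, sort, search, login, print, share, undo, checkout} — every feature.
No 2 of the 6 test cases cover everything (all 15 pairs fall short), so 3 is minimum.

3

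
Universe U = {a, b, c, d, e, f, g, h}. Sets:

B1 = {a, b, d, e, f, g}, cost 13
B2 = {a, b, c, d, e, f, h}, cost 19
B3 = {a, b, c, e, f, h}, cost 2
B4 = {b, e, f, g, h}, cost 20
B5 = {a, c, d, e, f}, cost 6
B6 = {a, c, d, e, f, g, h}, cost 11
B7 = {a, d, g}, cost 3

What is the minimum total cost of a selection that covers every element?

5

B3, B7 cover every element at cost 2 + 3 = 5.
Any cover uses at least 2 sets; among all covering selections none totals below 5.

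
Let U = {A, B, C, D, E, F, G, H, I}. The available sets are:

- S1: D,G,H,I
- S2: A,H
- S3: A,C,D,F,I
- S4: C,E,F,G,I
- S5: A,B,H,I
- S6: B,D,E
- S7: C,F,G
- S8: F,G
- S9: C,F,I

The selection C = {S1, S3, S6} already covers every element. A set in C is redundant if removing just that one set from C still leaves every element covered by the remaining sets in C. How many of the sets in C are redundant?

0

Drop S1: G, H uncovered — not redundant.
Drop S3: A, C, F uncovered — not redundant.
Drop S6: B, E uncovered — not redundant.
None of the sets in C is redundant.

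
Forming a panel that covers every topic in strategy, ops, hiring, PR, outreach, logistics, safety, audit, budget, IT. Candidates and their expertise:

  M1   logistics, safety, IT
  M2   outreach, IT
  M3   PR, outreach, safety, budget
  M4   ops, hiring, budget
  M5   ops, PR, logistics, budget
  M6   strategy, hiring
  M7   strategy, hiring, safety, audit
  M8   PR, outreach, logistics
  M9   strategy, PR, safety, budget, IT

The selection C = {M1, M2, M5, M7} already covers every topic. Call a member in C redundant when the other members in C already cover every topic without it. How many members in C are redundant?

1

Drop M1: the rest still cover every topic — redundant.
Drop M2: outreach uncovered — not redundant.
Drop M5: ops, PR, budget uncovered — not redundant.
Drop M7: strategy, hiring, audit uncovered — not redundant.
1 redundant: M1.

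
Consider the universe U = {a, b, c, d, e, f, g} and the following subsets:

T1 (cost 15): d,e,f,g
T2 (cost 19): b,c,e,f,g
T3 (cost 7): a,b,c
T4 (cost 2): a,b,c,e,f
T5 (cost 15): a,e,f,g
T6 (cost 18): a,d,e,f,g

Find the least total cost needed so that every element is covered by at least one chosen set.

17

T1, T4 cover every element at cost 15 + 2 = 17.
Any cover uses at least 2 sets; among all covering selections none totals below 17.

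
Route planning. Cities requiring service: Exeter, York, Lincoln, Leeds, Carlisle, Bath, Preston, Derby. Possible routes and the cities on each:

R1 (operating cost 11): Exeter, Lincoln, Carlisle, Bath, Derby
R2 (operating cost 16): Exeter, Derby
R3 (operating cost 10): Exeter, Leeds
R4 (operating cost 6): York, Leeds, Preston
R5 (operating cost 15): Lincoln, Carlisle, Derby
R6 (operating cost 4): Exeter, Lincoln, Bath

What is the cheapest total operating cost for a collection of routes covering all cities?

17

R1, R4 cover every city at operating cost 11 + 6 = 17.
Any cover uses at least 2 routes; among all covering selections none totals below 17.
Greedy by coverage-per-operating cost would pick R6, R4, R1 for 21 — worse than the optimum 17.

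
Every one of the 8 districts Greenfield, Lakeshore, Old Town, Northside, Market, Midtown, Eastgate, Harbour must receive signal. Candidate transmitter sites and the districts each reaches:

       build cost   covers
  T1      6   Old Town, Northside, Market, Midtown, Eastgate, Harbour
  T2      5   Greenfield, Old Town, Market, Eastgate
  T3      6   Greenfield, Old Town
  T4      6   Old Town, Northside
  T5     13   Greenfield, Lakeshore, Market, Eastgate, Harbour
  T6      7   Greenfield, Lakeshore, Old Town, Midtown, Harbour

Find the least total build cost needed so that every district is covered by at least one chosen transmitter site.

T1, T6 cover every district at build cost 6 + 7 = 13.
Any cover uses at least 2 transmitter sites; among all covering selections none totals below 13.

13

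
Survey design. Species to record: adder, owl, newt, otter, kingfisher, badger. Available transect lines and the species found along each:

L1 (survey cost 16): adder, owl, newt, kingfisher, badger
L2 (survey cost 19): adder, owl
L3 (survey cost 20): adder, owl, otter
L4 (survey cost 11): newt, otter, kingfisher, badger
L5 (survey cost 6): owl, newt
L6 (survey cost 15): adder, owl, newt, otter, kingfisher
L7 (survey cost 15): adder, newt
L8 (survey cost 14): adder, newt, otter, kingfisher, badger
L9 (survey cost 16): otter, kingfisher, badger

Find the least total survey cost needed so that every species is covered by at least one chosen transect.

20

L5, L8 cover every species at survey cost 6 + 14 = 20.
Any cover uses at least 2 transects; among all covering selections none totals below 20.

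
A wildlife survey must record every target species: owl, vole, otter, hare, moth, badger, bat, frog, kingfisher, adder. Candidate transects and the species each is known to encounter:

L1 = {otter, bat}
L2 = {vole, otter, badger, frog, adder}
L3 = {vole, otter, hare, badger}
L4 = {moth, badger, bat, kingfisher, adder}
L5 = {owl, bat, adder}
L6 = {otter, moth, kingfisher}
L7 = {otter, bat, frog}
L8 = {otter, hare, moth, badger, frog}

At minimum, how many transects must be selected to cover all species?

L2, L3, L4, L5 together cover {owl, vole, otter, hare, moth, badger, bat, frog, kingfisher, adder} — every species.
No 3 of the 8 transects cover everything (all 56 triples fall short), so 4 is minimum.

4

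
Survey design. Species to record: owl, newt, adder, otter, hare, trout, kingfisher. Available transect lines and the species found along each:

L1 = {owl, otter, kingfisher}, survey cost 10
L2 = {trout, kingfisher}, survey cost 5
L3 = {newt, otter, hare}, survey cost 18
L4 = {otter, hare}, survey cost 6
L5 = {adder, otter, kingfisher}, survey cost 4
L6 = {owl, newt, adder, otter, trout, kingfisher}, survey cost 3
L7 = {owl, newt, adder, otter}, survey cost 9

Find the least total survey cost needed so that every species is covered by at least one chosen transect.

9

L4, L6 cover every species at survey cost 6 + 3 = 9.
Any cover uses at least 2 transects; among all covering selections none totals below 9.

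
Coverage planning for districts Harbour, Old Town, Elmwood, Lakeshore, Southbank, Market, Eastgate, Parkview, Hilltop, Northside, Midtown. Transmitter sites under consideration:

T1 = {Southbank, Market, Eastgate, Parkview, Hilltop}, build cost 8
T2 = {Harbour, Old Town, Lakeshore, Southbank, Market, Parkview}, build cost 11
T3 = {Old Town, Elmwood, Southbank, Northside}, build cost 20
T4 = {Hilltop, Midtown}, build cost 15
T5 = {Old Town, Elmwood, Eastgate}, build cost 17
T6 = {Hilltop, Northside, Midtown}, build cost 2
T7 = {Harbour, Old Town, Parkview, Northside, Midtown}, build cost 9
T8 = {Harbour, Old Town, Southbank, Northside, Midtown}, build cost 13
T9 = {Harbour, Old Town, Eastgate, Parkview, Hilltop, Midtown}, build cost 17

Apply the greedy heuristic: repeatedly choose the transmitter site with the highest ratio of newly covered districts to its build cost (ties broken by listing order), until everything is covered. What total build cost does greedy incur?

38

Pick 1: T6 adds 3 new (Hilltop, Northside, Midtown) at build cost 2 (ratio 3/2).
Pick 2: T2 adds 6 new (Harbour, Old Town, Lakeshore, Southbank, Market, Parkview) at build cost 11 (ratio 6/11).
Pick 3: T1 adds 1 new (Eastgate) at build cost 8 (ratio 1/8).
Pick 4: T5 adds 1 new (Elmwood) at build cost 17 (ratio 1/17).
Greedy total build cost: 2 + 11 + 8 + 17 = 38. (The true optimum is 30, so greedy overshoots here.)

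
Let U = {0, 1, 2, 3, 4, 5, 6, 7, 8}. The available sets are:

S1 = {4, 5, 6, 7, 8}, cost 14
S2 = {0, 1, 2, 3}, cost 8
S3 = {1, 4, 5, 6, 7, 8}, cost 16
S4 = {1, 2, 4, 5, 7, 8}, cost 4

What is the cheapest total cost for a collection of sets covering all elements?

22

S1, S2 cover every element at cost 14 + 8 = 22.
Any cover uses at least 2 sets; among all covering selections none totals below 22.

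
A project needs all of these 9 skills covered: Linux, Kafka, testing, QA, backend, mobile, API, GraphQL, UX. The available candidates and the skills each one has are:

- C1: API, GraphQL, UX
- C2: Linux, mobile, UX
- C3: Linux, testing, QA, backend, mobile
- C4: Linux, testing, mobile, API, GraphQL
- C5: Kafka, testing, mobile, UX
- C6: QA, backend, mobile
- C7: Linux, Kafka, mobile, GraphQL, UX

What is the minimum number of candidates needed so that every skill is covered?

C1, C3, C5 together cover {Linux, Kafka, testing, QA, backend, mobile, API, GraphQL, UX} — every skill.
No 2 of the 7 candidates cover everything (all 21 pairs fall short), so 3 is minimum.

3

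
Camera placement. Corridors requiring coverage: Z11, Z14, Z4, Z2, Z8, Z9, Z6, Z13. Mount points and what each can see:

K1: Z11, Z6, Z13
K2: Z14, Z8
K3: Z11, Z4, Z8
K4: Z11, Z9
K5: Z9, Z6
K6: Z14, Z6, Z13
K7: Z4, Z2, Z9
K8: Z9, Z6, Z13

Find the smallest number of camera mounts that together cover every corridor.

K1, K2, K7 together cover {Z11, Z14, Z4, Z2, Z8, Z9, Z6, Z13} — every corridor.
No 2 of the 8 camera mounts cover everything (all 28 pairs fall short), so 3 is minimum.

3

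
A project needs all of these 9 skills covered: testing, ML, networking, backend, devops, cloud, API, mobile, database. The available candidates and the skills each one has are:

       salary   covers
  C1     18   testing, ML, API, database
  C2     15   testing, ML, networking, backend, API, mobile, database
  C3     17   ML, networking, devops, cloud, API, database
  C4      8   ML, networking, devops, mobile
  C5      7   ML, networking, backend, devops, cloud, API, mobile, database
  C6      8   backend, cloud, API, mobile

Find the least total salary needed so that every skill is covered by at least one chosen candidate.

C2, C5 cover every skill at salary 15 + 7 = 22.
Any cover uses at least 2 candidates; among all covering selections none totals below 22.

22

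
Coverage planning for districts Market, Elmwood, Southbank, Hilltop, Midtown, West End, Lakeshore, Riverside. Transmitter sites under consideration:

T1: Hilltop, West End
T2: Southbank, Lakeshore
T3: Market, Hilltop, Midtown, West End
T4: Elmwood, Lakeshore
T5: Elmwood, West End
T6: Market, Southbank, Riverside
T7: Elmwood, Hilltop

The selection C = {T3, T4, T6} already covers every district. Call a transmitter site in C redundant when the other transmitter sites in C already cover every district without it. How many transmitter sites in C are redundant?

0

Drop T3: Hilltop, Midtown, West End uncovered — not redundant.
Drop T4: Elmwood, Lakeshore uncovered — not redundant.
Drop T6: Southbank, Riverside uncovered — not redundant.
None of the transmitter sites in C is redundant.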